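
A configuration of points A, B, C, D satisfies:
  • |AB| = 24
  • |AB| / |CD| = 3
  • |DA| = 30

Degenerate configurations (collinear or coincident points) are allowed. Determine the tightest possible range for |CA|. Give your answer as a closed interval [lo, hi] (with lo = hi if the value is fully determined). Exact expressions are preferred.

|CA| ∈ [22, 38]  (≈ [22.0000, 38.0000])

|AB| ∈ {24}
|AD| ∈ {30}
|CD| ∈ {8}
|BD| ∈ [6, 54]
|AC| ∈ [22, 38]
|BC| ∈ [0, 62]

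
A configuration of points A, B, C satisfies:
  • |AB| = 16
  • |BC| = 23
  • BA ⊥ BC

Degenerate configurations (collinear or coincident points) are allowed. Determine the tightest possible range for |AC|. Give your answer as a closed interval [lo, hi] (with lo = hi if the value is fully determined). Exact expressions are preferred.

|AC| = √(785)  (≈ 28.0179)

|AB| ∈ {16}
|BC| ∈ {23}
|AC| ∈ {√(785)}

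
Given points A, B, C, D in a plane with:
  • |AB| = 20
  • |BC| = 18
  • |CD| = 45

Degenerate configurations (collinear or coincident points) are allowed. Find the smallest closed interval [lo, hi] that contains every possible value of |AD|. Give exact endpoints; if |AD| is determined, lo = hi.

|AB| ∈ {20}
|BC| ∈ {18}
|CD| ∈ {45}
|AC| ∈ [2, 38]
|BD| ∈ [27, 63]
|AD| ∈ [7, 83]

|AD| ∈ [7, 83]  (≈ [7.0000, 83.0000])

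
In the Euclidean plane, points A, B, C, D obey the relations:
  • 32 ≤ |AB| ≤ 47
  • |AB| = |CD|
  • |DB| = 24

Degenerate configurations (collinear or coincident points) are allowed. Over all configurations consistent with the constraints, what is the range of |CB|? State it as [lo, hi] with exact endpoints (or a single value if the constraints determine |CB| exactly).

|CB| ∈ [8, 71]  (≈ [8.0000, 71.0000])

|AB| ∈ [32, 47]
|BD| ∈ {24}
|CD| ∈ [32, 47]
|AD| ∈ [8, 71]
|BC| ∈ [8, 71]
|AC| ∈ [0, 118]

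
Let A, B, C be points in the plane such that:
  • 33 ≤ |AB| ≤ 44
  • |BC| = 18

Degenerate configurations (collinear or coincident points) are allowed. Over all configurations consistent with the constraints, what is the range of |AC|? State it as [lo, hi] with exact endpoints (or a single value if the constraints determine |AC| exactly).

|AC| ∈ [15, 62]  (≈ [15.0000, 62.0000])

|AB| ∈ [33, 44]
|BC| ∈ {18}
|AC| ∈ [15, 62]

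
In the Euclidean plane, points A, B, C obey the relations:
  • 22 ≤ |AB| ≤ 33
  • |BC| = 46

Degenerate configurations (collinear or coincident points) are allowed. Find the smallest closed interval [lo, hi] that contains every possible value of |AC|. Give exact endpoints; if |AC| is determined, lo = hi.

|AB| ∈ [22, 33]
|BC| ∈ {46}
|AC| ∈ [13, 79]

|AC| ∈ [13, 79]  (≈ [13.0000, 79.0000])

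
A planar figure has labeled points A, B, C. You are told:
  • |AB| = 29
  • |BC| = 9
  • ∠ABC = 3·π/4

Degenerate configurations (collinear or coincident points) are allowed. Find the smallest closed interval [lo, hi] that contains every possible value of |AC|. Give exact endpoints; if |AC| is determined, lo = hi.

|AB| ∈ {29}
|BC| ∈ {9}
|AC| ∈ {√(261·√(2) + 922)}

|AC| = √(261·√(2) + 922)  (≈ 35.9320)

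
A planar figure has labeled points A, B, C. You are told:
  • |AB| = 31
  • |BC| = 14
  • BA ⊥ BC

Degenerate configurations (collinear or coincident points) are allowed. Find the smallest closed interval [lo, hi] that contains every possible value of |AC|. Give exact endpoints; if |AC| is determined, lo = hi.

|AC| = √(1157)  (≈ 34.0147)

|AB| ∈ {31}
|BC| ∈ {14}
|AC| ∈ {√(1157)}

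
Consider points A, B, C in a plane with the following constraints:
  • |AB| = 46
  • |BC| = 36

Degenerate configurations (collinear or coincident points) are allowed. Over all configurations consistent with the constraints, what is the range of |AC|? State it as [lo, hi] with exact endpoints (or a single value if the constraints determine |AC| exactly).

|AB| ∈ {46}
|BC| ∈ {36}
|AC| ∈ [10, 82]

|AC| ∈ [10, 82]  (≈ [10.0000, 82.0000])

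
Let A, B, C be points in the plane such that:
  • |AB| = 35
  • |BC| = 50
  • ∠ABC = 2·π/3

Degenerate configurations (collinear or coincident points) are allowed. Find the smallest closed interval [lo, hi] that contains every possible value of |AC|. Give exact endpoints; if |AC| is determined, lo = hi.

|AC| = 5·√(219)  (≈ 73.9932)

|AB| ∈ {35}
|BC| ∈ {50}
|AC| ∈ {5·√(219)}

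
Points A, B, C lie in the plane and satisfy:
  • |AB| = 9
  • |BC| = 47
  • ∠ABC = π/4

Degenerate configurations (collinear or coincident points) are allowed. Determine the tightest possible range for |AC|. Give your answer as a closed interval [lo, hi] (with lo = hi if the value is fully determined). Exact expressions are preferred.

|AC| = √(2290 - 423·√(2))  (≈ 41.1313)

|AB| ∈ {9}
|BC| ∈ {47}
|AC| ∈ {√(2290 - 423·√(2))}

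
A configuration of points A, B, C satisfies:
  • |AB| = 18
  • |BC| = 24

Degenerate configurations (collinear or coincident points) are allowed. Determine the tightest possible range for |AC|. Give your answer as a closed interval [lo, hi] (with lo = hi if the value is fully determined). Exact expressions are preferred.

|AC| ∈ [6, 42]  (≈ [6.0000, 42.0000])

|AB| ∈ {18}
|BC| ∈ {24}
|AC| ∈ [6, 42]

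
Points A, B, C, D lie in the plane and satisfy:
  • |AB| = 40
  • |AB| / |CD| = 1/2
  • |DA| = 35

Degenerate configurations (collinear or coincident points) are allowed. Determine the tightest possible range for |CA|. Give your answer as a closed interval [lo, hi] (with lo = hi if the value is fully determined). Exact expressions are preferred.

|AB| ∈ {40}
|AD| ∈ {35}
|CD| ∈ {80}
|BD| ∈ [5, 75]
|AC| ∈ [45, 115]
|BC| ∈ [5, 155]

|CA| ∈ [45, 115]  (≈ [45.0000, 115.0000])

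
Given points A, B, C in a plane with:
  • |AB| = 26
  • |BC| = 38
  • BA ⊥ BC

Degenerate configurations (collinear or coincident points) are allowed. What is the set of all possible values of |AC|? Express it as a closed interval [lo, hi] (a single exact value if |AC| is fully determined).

|AB| ∈ {26}
|BC| ∈ {38}
|AC| ∈ {2·√(530)}

|AC| = 2·√(530)  (≈ 46.0435)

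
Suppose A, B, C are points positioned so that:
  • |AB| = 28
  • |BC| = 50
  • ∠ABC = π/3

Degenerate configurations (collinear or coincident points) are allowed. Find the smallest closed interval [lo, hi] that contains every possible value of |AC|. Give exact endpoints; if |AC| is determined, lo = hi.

|AB| ∈ {28}
|BC| ∈ {50}
|AC| ∈ {2·√(471)}

|AC| = 2·√(471)  (≈ 43.4051)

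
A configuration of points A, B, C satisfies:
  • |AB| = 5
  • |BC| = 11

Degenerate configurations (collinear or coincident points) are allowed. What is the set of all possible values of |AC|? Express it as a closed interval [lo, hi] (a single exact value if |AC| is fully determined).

|AC| ∈ [6, 16]  (≈ [6.0000, 16.0000])

|AB| ∈ {5}
|BC| ∈ {11}
|AC| ∈ [6, 16]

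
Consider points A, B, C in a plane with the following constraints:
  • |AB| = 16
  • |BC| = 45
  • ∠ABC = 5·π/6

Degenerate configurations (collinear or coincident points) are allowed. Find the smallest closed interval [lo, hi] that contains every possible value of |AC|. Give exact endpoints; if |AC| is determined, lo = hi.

|AC| = √(720·√(3) + 2281)  (≈ 59.3976)

|AB| ∈ {16}
|BC| ∈ {45}
|AC| ∈ {√(720·√(3) + 2281)}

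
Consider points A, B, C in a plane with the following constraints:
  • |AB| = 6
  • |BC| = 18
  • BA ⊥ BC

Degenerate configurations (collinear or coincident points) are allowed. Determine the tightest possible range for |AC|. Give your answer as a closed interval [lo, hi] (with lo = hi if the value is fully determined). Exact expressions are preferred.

|AC| = 6·√(10)  (≈ 18.9737)

|AB| ∈ {6}
|BC| ∈ {18}
|AC| ∈ {6·√(10)}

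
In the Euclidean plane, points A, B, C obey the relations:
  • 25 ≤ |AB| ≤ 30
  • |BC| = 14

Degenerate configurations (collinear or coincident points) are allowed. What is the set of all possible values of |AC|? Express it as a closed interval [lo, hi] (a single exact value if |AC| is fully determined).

|AC| ∈ [11, 44]  (≈ [11.0000, 44.0000])

|AB| ∈ [25, 30]
|BC| ∈ {14}
|AC| ∈ [11, 44]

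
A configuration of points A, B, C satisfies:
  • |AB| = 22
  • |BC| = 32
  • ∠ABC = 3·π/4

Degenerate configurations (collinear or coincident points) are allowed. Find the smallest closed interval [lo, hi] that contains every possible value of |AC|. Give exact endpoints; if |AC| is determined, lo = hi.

|AC| = 2·√(176·√(2) + 377)  (≈ 50.0361)

|AB| ∈ {22}
|BC| ∈ {32}
|AC| ∈ {2·√(176·√(2) + 377)}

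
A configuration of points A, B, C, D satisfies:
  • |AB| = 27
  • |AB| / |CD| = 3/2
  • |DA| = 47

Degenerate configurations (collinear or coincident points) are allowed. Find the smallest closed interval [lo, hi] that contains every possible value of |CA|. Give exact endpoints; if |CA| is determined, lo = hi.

|AB| ∈ {27}
|AD| ∈ {47}
|CD| ∈ {18}
|BD| ∈ [20, 74]
|AC| ∈ [29, 65]
|BC| ∈ [2, 92]

|CA| ∈ [29, 65]  (≈ [29.0000, 65.0000])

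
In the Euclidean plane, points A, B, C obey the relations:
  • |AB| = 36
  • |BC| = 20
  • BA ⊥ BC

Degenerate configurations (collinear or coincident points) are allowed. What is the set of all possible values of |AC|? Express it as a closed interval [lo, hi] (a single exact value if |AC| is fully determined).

|AC| = 4·√(106)  (≈ 41.1825)

|AB| ∈ {36}
|BC| ∈ {20}
|AC| ∈ {4·√(106)}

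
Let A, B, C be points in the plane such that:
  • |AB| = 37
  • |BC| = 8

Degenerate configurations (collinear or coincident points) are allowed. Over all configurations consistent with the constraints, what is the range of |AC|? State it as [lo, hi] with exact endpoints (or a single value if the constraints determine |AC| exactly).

|AC| ∈ [29, 45]  (≈ [29.0000, 45.0000])

|AB| ∈ {37}
|BC| ∈ {8}
|AC| ∈ [29, 45]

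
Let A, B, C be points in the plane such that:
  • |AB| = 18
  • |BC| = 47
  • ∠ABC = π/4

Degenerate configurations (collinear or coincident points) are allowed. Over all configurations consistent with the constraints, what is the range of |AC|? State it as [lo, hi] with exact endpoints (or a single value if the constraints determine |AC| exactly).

|AB| ∈ {18}
|BC| ∈ {47}
|AC| ∈ {√(2533 - 846·√(2))}

|AC| = √(2533 - 846·√(2))  (≈ 36.5592)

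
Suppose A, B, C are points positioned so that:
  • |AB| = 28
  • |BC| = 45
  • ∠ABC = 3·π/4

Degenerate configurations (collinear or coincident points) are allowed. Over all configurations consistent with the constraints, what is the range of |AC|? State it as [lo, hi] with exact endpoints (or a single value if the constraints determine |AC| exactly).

|AB| ∈ {28}
|BC| ∈ {45}
|AC| ∈ {√(1260·√(2) + 2809)}

|AC| = √(1260·√(2) + 2809)  (≈ 67.7562)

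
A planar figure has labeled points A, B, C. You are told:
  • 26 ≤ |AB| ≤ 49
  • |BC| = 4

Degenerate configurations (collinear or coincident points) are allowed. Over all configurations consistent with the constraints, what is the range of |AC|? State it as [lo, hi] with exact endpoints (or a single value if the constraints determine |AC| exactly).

|AC| ∈ [22, 53]  (≈ [22.0000, 53.0000])

|AB| ∈ [26, 49]
|BC| ∈ {4}
|AC| ∈ [22, 53]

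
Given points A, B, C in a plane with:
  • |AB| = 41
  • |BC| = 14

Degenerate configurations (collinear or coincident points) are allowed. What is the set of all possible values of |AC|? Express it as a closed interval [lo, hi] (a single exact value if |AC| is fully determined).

|AB| ∈ {41}
|BC| ∈ {14}
|AC| ∈ [27, 55]

|AC| ∈ [27, 55]  (≈ [27.0000, 55.0000])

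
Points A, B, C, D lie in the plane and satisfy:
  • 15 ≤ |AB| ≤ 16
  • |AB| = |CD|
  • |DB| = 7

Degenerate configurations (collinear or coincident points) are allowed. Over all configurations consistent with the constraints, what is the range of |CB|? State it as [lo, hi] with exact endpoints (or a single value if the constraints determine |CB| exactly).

|CB| ∈ [8, 23]  (≈ [8.0000, 23.0000])

|AB| ∈ [15, 16]
|BD| ∈ {7}
|CD| ∈ [15, 16]
|AD| ∈ [8, 23]
|BC| ∈ [8, 23]
|AC| ∈ [0, 39]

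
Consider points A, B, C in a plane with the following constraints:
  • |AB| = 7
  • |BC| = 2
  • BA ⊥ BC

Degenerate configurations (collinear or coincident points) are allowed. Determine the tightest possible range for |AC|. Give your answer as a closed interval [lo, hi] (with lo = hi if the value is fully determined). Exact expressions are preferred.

|AB| ∈ {7}
|BC| ∈ {2}
|AC| ∈ {√(53)}

|AC| = √(53)  (≈ 7.2801)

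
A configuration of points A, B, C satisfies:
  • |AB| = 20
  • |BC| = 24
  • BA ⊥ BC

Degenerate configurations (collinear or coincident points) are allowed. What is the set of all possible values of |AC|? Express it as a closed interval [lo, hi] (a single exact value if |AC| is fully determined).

|AC| = 4·√(61)  (≈ 31.2410)

|AB| ∈ {20}
|BC| ∈ {24}
|AC| ∈ {4·√(61)}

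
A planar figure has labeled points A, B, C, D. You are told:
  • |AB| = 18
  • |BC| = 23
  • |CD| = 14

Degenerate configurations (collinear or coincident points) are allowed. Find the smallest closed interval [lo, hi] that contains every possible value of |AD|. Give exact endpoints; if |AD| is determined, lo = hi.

|AB| ∈ {18}
|BC| ∈ {23}
|CD| ∈ {14}
|AC| ∈ [5, 41]
|BD| ∈ [9, 37]
|AD| ∈ [0, 55]

|AD| ∈ [0, 55]  (≈ [0.0000, 55.0000])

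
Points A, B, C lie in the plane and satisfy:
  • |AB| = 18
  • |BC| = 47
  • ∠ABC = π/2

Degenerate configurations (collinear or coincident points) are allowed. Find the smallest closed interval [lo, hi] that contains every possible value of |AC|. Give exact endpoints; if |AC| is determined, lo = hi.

|AB| ∈ {18}
|BC| ∈ {47}
|AC| ∈ {√(2533)}

|AC| = √(2533)  (≈ 50.3289)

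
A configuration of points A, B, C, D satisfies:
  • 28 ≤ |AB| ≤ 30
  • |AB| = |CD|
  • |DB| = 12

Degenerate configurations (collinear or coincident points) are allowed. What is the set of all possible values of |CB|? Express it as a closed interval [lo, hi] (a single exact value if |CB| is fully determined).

|CB| ∈ [16, 42]  (≈ [16.0000, 42.0000])

|AB| ∈ [28, 30]
|BD| ∈ {12}
|CD| ∈ [28, 30]
|AD| ∈ [16, 42]
|BC| ∈ [16, 42]
|AC| ∈ [0, 72]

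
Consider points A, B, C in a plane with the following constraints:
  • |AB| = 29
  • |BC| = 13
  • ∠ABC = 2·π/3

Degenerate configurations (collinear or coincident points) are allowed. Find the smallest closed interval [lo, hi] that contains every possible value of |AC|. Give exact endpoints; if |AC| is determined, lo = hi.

|AC| = √(1387)  (≈ 37.2424)

|AB| ∈ {29}
|BC| ∈ {13}
|AC| ∈ {√(1387)}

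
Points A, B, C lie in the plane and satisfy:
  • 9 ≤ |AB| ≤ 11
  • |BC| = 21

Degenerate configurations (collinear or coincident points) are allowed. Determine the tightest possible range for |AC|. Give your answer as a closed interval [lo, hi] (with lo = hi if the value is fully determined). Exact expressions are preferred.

|AC| ∈ [10, 32]  (≈ [10.0000, 32.0000])

|AB| ∈ [9, 11]
|BC| ∈ {21}
|AC| ∈ [10, 32]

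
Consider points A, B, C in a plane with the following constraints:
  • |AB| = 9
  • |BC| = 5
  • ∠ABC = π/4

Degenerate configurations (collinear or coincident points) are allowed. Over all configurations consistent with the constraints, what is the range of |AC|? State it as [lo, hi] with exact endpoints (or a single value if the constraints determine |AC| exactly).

|AB| ∈ {9}
|BC| ∈ {5}
|AC| ∈ {√(106 - 45·√(2))}

|AC| = √(106 - 45·√(2))  (≈ 6.5085)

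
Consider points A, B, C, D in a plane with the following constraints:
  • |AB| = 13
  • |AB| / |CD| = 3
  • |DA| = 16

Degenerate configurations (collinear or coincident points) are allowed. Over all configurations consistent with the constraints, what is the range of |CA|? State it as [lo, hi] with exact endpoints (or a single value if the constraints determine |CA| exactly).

|CA| ∈ [35/3, 61/3]  (≈ [11.6667, 20.3333])

|AB| ∈ {13}
|AD| ∈ {16}
|CD| ∈ {13/3}
|BD| ∈ [3, 29]
|AC| ∈ [35/3, 61/3]
|BC| ∈ [0, 100/3]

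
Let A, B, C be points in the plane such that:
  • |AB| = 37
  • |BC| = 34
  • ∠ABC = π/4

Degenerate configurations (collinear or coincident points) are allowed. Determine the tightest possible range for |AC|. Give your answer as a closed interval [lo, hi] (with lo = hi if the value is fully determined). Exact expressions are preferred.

|AB| ∈ {37}
|BC| ∈ {34}
|AC| ∈ {√(2525 - 1258·√(2))}

|AC| = √(2525 - 1258·√(2))  (≈ 27.3115)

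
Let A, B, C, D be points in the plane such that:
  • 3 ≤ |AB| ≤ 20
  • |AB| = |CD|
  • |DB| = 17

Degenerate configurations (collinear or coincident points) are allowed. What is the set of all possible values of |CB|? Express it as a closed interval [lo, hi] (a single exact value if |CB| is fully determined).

|AB| ∈ [3, 20]
|BD| ∈ {17}
|CD| ∈ [3, 20]
|AD| ∈ [0, 37]
|BC| ∈ [0, 37]
|AC| ∈ [0, 57]

|CB| ∈ [0, 37]  (≈ [0.0000, 37.0000])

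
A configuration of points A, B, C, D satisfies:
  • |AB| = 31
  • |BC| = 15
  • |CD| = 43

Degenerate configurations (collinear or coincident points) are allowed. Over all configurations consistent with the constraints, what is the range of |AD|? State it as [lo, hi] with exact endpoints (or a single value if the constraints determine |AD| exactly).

|AB| ∈ {31}
|BC| ∈ {15}
|CD| ∈ {43}
|AC| ∈ [16, 46]
|BD| ∈ [28, 58]
|AD| ∈ [0, 89]

|AD| ∈ [0, 89]  (≈ [0.0000, 89.0000])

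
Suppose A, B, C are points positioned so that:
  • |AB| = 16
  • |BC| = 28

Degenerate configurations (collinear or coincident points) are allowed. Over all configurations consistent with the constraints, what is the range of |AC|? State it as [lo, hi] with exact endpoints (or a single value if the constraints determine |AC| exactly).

|AB| ∈ {16}
|BC| ∈ {28}
|AC| ∈ [12, 44]

|AC| ∈ [12, 44]  (≈ [12.0000, 44.0000])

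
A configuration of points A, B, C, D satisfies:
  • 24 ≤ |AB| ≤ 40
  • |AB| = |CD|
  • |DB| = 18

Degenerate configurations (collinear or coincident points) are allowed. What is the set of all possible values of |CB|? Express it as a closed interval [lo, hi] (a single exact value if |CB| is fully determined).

|CB| ∈ [6, 58]  (≈ [6.0000, 58.0000])

|AB| ∈ [24, 40]
|BD| ∈ {18}
|CD| ∈ [24, 40]
|AD| ∈ [6, 58]
|BC| ∈ [6, 58]
|AC| ∈ [0, 98]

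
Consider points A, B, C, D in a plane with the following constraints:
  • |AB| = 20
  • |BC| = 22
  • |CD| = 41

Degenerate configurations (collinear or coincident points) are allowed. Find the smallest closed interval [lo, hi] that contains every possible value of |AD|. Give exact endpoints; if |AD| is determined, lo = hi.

|AB| ∈ {20}
|BC| ∈ {22}
|CD| ∈ {41}
|AC| ∈ [2, 42]
|BD| ∈ [19, 63]
|AD| ∈ [0, 83]

|AD| ∈ [0, 83]  (≈ [0.0000, 83.0000])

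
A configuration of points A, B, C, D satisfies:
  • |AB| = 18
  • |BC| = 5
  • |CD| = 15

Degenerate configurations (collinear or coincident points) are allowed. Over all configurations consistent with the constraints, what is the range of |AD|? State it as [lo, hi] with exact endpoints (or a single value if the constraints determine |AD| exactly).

|AD| ∈ [0, 38]  (≈ [0.0000, 38.0000])

|AB| ∈ {18}
|BC| ∈ {5}
|CD| ∈ {15}
|AC| ∈ [13, 23]
|BD| ∈ [10, 20]
|AD| ∈ [0, 38]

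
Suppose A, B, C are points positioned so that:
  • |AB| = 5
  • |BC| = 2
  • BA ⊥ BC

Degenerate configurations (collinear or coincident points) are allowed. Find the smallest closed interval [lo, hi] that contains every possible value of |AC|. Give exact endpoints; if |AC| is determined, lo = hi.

|AB| ∈ {5}
|BC| ∈ {2}
|AC| ∈ {√(29)}

|AC| = √(29)  (≈ 5.3852)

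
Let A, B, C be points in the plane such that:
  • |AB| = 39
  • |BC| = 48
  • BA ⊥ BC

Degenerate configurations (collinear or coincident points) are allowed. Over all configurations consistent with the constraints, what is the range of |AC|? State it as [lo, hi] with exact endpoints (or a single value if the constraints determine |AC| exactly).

|AC| = 15·√(17)  (≈ 61.8466)

|AB| ∈ {39}
|BC| ∈ {48}
|AC| ∈ {15·√(17)}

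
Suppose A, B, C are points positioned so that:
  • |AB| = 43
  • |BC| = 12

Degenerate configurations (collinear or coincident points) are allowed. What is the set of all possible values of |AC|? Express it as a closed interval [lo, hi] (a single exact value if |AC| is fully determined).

|AB| ∈ {43}
|BC| ∈ {12}
|AC| ∈ [31, 55]

|AC| ∈ [31, 55]  (≈ [31.0000, 55.0000])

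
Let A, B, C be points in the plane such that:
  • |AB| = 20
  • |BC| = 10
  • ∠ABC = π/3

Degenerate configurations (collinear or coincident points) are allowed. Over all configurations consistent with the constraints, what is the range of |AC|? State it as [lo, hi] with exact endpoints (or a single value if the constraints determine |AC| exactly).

|AB| ∈ {20}
|BC| ∈ {10}
|AC| ∈ {10·√(3)}

|AC| = 10·√(3)  (≈ 17.3205)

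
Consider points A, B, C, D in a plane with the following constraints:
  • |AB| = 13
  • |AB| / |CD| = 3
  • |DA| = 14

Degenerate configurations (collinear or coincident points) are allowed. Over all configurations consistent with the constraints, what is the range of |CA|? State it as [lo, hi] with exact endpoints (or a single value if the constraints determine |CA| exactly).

|AB| ∈ {13}
|AD| ∈ {14}
|CD| ∈ {13/3}
|BD| ∈ [1, 27]
|AC| ∈ [29/3, 55/3]
|BC| ∈ [0, 94/3]

|CA| ∈ [29/3, 55/3]  (≈ [9.6667, 18.3333])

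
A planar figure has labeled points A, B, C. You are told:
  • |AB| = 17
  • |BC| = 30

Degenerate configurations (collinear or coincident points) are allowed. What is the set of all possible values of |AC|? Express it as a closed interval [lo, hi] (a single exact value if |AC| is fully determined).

|AB| ∈ {17}
|BC| ∈ {30}
|AC| ∈ [13, 47]

|AC| ∈ [13, 47]  (≈ [13.0000, 47.0000])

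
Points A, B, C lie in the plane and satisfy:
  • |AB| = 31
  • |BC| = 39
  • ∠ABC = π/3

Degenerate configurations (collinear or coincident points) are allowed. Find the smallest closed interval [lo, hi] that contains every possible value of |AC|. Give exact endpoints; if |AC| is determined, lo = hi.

|AB| ∈ {31}
|BC| ∈ {39}
|AC| ∈ {√(1273)}

|AC| = √(1273)  (≈ 35.6791)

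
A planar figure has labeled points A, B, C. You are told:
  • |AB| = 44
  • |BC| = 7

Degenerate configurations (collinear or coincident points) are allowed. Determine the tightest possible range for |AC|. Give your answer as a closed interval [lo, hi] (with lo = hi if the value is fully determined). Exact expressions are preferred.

|AC| ∈ [37, 51]  (≈ [37.0000, 51.0000])

|AB| ∈ {44}
|BC| ∈ {7}
|AC| ∈ [37, 51]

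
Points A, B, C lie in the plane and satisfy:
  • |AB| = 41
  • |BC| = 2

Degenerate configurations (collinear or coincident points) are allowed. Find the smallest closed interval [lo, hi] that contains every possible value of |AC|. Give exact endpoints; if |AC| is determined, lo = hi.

|AB| ∈ {41}
|BC| ∈ {2}
|AC| ∈ [39, 43]

|AC| ∈ [39, 43]  (≈ [39.0000, 43.0000])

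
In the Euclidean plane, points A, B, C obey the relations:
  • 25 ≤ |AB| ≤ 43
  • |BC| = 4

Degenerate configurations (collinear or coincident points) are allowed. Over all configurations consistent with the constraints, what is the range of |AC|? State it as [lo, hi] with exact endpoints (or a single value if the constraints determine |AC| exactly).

|AC| ∈ [21, 47]  (≈ [21.0000, 47.0000])

|AB| ∈ [25, 43]
|BC| ∈ {4}
|AC| ∈ [21, 47]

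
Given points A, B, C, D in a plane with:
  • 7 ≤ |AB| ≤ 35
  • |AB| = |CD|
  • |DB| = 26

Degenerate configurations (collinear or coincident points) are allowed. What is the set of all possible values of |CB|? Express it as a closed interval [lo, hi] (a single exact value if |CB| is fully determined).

|AB| ∈ [7, 35]
|BD| ∈ {26}
|CD| ∈ [7, 35]
|AD| ∈ [0, 61]
|BC| ∈ [0, 61]
|AC| ∈ [0, 96]

|CB| ∈ [0, 61]  (≈ [0.0000, 61.0000])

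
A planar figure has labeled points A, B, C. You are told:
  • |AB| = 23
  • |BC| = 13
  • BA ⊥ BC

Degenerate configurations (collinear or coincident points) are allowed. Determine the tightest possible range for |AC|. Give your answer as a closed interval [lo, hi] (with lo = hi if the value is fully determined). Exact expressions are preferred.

|AC| = √(698)  (≈ 26.4197)

|AB| ∈ {23}
|BC| ∈ {13}
|AC| ∈ {√(698)}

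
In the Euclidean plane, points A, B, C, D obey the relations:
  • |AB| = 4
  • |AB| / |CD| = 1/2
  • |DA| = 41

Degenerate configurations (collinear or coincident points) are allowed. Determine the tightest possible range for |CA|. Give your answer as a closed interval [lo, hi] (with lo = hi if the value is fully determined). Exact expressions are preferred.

|AB| ∈ {4}
|AD| ∈ {41}
|CD| ∈ {8}
|BD| ∈ [37, 45]
|AC| ∈ [33, 49]
|BC| ∈ [29, 53]

|CA| ∈ [33, 49]  (≈ [33.0000, 49.0000])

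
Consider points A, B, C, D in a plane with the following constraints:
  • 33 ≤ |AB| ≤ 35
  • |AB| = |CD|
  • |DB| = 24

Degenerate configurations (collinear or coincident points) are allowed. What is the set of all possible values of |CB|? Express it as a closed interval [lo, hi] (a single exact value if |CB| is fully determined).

|CB| ∈ [9, 59]  (≈ [9.0000, 59.0000])

|AB| ∈ [33, 35]
|BD| ∈ {24}
|CD| ∈ [33, 35]
|AD| ∈ [9, 59]
|BC| ∈ [9, 59]
|AC| ∈ [0, 94]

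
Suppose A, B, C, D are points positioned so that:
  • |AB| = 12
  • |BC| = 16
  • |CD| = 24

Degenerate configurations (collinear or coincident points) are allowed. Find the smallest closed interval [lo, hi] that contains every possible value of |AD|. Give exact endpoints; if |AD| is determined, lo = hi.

|AB| ∈ {12}
|BC| ∈ {16}
|CD| ∈ {24}
|AC| ∈ [4, 28]
|BD| ∈ [8, 40]
|AD| ∈ [0, 52]

|AD| ∈ [0, 52]  (≈ [0.0000, 52.0000])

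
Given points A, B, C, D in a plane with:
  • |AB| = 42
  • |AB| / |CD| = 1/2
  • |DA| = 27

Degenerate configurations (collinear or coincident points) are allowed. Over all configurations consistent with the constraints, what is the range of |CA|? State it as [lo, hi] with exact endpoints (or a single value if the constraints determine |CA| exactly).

|AB| ∈ {42}
|AD| ∈ {27}
|CD| ∈ {84}
|BD| ∈ [15, 69]
|AC| ∈ [57, 111]
|BC| ∈ [15, 153]

|CA| ∈ [57, 111]  (≈ [57.0000, 111.0000])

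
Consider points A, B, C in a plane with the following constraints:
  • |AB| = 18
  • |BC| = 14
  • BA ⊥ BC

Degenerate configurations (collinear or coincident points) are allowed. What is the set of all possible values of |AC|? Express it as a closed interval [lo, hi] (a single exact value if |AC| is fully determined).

|AB| ∈ {18}
|BC| ∈ {14}
|AC| ∈ {2·√(130)}

|AC| = 2·√(130)  (≈ 22.8035)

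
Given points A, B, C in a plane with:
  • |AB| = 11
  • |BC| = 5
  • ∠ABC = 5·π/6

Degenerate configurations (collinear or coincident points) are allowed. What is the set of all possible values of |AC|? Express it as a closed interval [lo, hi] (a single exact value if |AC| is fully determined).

|AB| ∈ {11}
|BC| ∈ {5}
|AC| ∈ {√(55·√(3) + 146)}

|AC| = √(55·√(3) + 146)  (≈ 15.5326)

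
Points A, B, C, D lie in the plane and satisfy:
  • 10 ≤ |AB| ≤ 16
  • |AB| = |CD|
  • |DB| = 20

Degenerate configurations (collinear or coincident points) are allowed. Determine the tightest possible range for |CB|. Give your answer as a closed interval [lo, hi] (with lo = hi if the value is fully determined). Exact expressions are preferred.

|CB| ∈ [4, 36]  (≈ [4.0000, 36.0000])

|AB| ∈ [10, 16]
|BD| ∈ {20}
|CD| ∈ [10, 16]
|AD| ∈ [4, 36]
|BC| ∈ [4, 36]
|AC| ∈ [0, 52]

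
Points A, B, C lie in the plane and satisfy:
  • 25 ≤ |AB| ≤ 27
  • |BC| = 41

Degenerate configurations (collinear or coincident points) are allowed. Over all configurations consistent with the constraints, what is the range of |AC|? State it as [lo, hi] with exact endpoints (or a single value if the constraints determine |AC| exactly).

|AB| ∈ [25, 27]
|BC| ∈ {41}
|AC| ∈ [14, 68]

|AC| ∈ [14, 68]  (≈ [14.0000, 68.0000])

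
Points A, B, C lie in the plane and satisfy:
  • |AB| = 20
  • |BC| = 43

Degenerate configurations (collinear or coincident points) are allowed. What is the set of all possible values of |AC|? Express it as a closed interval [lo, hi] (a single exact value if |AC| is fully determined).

|AB| ∈ {20}
|BC| ∈ {43}
|AC| ∈ [23, 63]

|AC| ∈ [23, 63]  (≈ [23.0000, 63.0000])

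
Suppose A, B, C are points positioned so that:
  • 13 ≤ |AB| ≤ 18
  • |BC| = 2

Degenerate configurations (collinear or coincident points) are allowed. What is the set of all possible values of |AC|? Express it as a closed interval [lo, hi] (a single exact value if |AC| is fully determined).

|AC| ∈ [11, 20]  (≈ [11.0000, 20.0000])

|AB| ∈ [13, 18]
|BC| ∈ {2}
|AC| ∈ [11, 20]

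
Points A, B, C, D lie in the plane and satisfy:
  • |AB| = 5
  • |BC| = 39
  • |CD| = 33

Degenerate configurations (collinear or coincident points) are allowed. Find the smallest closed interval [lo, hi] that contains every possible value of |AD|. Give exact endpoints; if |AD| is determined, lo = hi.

|AB| ∈ {5}
|BC| ∈ {39}
|CD| ∈ {33}
|AC| ∈ [34, 44]
|BD| ∈ [6, 72]
|AD| ∈ [1, 77]

|AD| ∈ [1, 77]  (≈ [1.0000, 77.0000])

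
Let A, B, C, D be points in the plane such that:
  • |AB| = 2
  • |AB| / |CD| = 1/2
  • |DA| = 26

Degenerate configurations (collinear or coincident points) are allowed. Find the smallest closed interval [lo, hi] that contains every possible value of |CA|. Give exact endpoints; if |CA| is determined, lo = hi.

|AB| ∈ {2}
|AD| ∈ {26}
|CD| ∈ {4}
|BD| ∈ [24, 28]
|AC| ∈ [22, 30]
|BC| ∈ [20, 32]

|CA| ∈ [22, 30]  (≈ [22.0000, 30.0000])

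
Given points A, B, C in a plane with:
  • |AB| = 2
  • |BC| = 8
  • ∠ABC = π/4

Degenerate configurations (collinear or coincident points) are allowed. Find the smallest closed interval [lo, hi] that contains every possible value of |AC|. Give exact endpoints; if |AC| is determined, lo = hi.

|AC| = 2·√(17 - 4·√(2))  (≈ 6.7359)

|AB| ∈ {2}
|BC| ∈ {8}
|AC| ∈ {2·√(17 - 4·√(2))}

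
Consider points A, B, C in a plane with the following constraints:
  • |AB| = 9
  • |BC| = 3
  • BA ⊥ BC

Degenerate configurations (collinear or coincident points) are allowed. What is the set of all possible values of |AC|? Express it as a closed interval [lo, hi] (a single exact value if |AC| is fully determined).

|AB| ∈ {9}
|BC| ∈ {3}
|AC| ∈ {3·√(10)}

|AC| = 3·√(10)  (≈ 9.4868)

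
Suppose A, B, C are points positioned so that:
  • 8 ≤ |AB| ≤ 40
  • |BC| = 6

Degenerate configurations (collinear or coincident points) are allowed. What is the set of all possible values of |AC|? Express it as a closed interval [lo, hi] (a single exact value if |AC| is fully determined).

|AB| ∈ [8, 40]
|BC| ∈ {6}
|AC| ∈ [2, 46]

|AC| ∈ [2, 46]  (≈ [2.0000, 46.0000])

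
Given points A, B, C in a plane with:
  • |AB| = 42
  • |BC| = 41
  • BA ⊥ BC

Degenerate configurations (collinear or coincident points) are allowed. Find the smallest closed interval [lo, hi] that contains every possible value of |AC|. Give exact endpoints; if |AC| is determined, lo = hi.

|AC| = √(3445)  (≈ 58.6941)

|AB| ∈ {42}
|BC| ∈ {41}
|AC| ∈ {√(3445)}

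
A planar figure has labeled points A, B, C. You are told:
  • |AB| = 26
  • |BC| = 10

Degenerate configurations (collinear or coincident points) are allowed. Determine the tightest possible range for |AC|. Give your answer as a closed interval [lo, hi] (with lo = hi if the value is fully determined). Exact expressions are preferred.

|AC| ∈ [16, 36]  (≈ [16.0000, 36.0000])

|AB| ∈ {26}
|BC| ∈ {10}
|AC| ∈ [16, 36]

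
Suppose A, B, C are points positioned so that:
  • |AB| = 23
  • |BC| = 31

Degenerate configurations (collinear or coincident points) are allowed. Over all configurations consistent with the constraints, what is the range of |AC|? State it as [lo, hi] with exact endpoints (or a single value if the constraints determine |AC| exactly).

|AC| ∈ [8, 54]  (≈ [8.0000, 54.0000])

|AB| ∈ {23}
|BC| ∈ {31}
|AC| ∈ [8, 54]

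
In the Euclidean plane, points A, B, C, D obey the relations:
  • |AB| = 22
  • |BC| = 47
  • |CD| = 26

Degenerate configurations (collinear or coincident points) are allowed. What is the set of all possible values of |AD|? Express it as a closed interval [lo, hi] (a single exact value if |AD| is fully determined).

|AB| ∈ {22}
|BC| ∈ {47}
|CD| ∈ {26}
|AC| ∈ [25, 69]
|BD| ∈ [21, 73]
|AD| ∈ [0, 95]

|AD| ∈ [0, 95]  (≈ [0.0000, 95.0000])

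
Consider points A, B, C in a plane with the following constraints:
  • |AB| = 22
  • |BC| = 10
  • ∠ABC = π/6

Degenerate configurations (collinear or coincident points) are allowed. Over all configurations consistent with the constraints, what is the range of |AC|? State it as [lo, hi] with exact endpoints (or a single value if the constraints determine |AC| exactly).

|AC| = 2·√(146 - 55·√(3))  (≈ 14.2460)

|AB| ∈ {22}
|BC| ∈ {10}
|AC| ∈ {2·√(146 - 55·√(3))}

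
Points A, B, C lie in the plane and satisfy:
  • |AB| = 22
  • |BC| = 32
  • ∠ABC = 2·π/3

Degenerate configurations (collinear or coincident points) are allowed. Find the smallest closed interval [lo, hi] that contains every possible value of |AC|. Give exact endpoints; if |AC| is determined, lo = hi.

|AB| ∈ {22}
|BC| ∈ {32}
|AC| ∈ {2·√(553)}

|AC| = 2·√(553)  (≈ 47.0319)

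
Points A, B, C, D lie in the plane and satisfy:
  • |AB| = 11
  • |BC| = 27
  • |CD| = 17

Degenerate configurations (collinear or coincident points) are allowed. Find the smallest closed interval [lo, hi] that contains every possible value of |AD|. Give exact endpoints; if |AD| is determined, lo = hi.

|AB| ∈ {11}
|BC| ∈ {27}
|CD| ∈ {17}
|AC| ∈ [16, 38]
|BD| ∈ [10, 44]
|AD| ∈ [0, 55]

|AD| ∈ [0, 55]  (≈ [0.0000, 55.0000])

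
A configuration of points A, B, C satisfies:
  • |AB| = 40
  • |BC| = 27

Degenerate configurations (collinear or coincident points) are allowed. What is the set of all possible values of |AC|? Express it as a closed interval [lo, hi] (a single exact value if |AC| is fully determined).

|AC| ∈ [13, 67]  (≈ [13.0000, 67.0000])

|AB| ∈ {40}
|BC| ∈ {27}
|AC| ∈ [13, 67]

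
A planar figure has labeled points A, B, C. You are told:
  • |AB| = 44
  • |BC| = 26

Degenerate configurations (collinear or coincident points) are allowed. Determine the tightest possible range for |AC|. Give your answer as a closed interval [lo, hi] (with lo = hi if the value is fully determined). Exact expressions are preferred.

|AC| ∈ [18, 70]  (≈ [18.0000, 70.0000])

|AB| ∈ {44}
|BC| ∈ {26}
|AC| ∈ [18, 70]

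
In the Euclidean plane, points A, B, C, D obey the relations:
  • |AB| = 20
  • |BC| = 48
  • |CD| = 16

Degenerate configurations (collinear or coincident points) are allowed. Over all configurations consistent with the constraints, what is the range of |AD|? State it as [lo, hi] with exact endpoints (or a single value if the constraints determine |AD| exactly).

|AB| ∈ {20}
|BC| ∈ {48}
|CD| ∈ {16}
|AC| ∈ [28, 68]
|BD| ∈ [32, 64]
|AD| ∈ [12, 84]

|AD| ∈ [12, 84]  (≈ [12.0000, 84.0000])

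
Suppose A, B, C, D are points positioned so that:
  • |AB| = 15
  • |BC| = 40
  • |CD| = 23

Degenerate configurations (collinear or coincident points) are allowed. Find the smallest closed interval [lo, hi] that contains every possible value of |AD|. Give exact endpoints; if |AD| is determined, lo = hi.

|AB| ∈ {15}
|BC| ∈ {40}
|CD| ∈ {23}
|AC| ∈ [25, 55]
|BD| ∈ [17, 63]
|AD| ∈ [2, 78]

|AD| ∈ [2, 78]  (≈ [2.0000, 78.0000])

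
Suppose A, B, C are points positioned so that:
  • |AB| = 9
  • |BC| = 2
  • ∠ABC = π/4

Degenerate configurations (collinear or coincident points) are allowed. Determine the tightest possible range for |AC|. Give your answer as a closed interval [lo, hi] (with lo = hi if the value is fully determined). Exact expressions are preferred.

|AB| ∈ {9}
|BC| ∈ {2}
|AC| ∈ {√(85 - 18·√(2))}

|AC| = √(85 - 18·√(2))  (≈ 7.7165)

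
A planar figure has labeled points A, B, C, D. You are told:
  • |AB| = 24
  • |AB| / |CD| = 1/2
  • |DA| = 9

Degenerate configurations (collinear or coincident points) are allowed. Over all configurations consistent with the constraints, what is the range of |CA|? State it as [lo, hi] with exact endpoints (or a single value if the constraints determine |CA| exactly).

|AB| ∈ {24}
|AD| ∈ {9}
|CD| ∈ {48}
|BD| ∈ [15, 33]
|AC| ∈ [39, 57]
|BC| ∈ [15, 81]

|CA| ∈ [39, 57]  (≈ [39.0000, 57.0000])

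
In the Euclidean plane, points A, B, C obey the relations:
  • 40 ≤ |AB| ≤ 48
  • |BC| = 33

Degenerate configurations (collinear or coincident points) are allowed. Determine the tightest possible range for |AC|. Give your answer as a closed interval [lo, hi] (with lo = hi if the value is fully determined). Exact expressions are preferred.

|AB| ∈ [40, 48]
|BC| ∈ {33}
|AC| ∈ [7, 81]

|AC| ∈ [7, 81]  (≈ [7.0000, 81.0000])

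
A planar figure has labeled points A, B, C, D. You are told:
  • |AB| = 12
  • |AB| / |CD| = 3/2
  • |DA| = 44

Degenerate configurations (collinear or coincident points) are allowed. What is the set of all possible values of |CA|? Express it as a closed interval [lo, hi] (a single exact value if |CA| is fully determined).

|AB| ∈ {12}
|AD| ∈ {44}
|CD| ∈ {8}
|BD| ∈ [32, 56]
|AC| ∈ [36, 52]
|BC| ∈ [24, 64]

|CA| ∈ [36, 52]  (≈ [36.0000, 52.0000])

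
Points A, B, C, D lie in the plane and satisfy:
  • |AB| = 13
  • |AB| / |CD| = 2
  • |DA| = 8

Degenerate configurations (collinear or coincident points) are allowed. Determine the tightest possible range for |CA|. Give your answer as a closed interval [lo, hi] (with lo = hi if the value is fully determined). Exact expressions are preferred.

|AB| ∈ {13}
|AD| ∈ {8}
|CD| ∈ {13/2}
|BD| ∈ [5, 21]
|AC| ∈ [3/2, 29/2]
|BC| ∈ [0, 55/2]

|CA| ∈ [3/2, 29/2]  (≈ [1.5000, 14.5000])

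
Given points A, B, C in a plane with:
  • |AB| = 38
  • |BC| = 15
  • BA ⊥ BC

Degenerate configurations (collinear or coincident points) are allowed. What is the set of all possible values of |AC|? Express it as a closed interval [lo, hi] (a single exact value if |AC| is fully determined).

|AB| ∈ {38}
|BC| ∈ {15}
|AC| ∈ {√(1669)}

|AC| = √(1669)  (≈ 40.8534)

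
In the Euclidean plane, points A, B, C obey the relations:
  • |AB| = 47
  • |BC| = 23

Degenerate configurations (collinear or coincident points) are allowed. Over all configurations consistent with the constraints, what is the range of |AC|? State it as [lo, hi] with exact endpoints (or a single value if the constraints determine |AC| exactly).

|AC| ∈ [24, 70]  (≈ [24.0000, 70.0000])

|AB| ∈ {47}
|BC| ∈ {23}
|AC| ∈ [24, 70]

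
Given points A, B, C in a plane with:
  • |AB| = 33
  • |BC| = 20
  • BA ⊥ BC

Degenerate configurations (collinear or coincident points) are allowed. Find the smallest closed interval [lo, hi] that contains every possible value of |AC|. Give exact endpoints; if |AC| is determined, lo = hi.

|AC| = √(1489)  (≈ 38.5876)

|AB| ∈ {33}
|BC| ∈ {20}
|AC| ∈ {√(1489)}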